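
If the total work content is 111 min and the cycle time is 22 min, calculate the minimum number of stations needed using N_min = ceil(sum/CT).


Formula: N_min = ceil(Sum of Task Times / Cycle Time)
N_min = ceil(111 min / 22 min) = ceil(5.0455)
N_min = 6 stations

6


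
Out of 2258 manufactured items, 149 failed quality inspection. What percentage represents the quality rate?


Formula: Quality Rate = Good Pieces / Total Pieces * 100
Good pieces = 2258 - 149 = 2109
QR = 2109 / 2258 * 100 = 93.4%

93.4%


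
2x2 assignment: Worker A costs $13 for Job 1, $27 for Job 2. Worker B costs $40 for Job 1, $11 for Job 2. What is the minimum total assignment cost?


Option 1: A->1 + B->2 = $13 + $11 = $24
Option 2: A->2 + B->1 = $27 + $40 = $67
Min cost = min($24, $67) = $24

$24


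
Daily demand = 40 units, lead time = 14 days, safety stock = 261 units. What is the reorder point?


Formula: ROP = (Daily Demand * Lead Time) + Safety Stock
Demand during lead time = 40 * 14 = 560 units
ROP = 560 + 261 = 821 units

821 units


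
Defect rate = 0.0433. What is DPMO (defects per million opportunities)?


DPMO = defect_rate * 1000000 = 0.0433 * 1000000

43300


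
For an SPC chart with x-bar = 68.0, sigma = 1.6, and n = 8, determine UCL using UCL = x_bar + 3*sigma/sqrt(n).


UCL = 68.0 + 3 * 1.6 / sqrt(8)

69.7


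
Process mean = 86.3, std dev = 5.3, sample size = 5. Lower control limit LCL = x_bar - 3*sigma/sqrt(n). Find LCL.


LCL = 86.3 - 3 * 5.3 / sqrt(5)

79.19


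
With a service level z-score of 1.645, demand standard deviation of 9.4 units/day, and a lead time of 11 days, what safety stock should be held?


Formula: SS = z * sigma_d * sqrt(LT)
sqrt(LT) = sqrt(11) = 3.3166
SS = 1.645 * 9.4 * 3.3166
SS = 51.3 units

51.3 units


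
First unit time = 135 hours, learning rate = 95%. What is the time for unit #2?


Formula: T_n = T_1 * (learning_rate)^(log2(n)) where learning_rate = rate/100
Doublings = log2(2) = 1
T_n = 135 * 0.95^1
T_n = 135 * 0.95 = 128.3 hours

128.3 hours


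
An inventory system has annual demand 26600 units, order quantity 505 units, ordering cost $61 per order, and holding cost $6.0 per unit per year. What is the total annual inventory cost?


TC = 26600/505 * 61 + 505/2 * 6.0

$4728.07


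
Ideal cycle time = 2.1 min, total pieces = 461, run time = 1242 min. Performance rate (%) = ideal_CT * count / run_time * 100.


Formula: Performance = (Ideal CT * Total Count) / Run Time * 100
Ideal output time = 2.1 * 461 = 968.1 min
Performance = 968.1 / 1242 * 100 = 77.9%

77.9%


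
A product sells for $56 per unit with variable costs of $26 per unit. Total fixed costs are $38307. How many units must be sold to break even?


Formula: BEQ = Fixed Costs / (Price - Variable Cost)
Contribution margin = $56 - $26 = $30/unit
BEQ = ceil($38307 / $30/unit) = ceil(1276.9) = 1277 units

1277 units


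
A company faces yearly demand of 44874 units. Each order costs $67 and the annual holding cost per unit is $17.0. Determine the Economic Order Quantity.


Formula: EOQ = sqrt(2 * D * S / H)
Numerator: 2 * 44874 * 67 = 6013116
2DS/H = 6013116 / 17.0 = 353712.7
EOQ = sqrt(353712.7) = 594.7 units

594.7 units


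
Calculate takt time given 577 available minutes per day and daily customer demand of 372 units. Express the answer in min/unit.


Formula: Takt Time = Available Production Time / Customer Demand
Takt = 577 min/day / 372 units/day
Takt = 1.55 min/unit

1.55 min/unit


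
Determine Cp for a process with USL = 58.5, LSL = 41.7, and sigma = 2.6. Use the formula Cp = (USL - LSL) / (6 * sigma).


Cp = (58.5 - 41.7) / (6 * 2.6)

1.08


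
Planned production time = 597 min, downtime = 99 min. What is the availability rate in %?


Formula: Availability = (Planned Time - Downtime) / Planned Time * 100
Uptime = 597 - 99 = 498 min
Availability = 498 / 597 * 100 = 83.4%

83.4%


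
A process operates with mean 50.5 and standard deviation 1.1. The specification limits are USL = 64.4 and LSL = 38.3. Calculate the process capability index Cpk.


Cpu = (64.4 - 50.5) / (3 * 1.1) = 4.21
Cpl = (50.5 - 38.3) / (3 * 1.1) = 3.7
Cpk = min(4.21, 3.7) = 3.7

3.7


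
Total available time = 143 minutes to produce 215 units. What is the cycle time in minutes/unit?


Formula: CT = Available Time / Number of Units
CT = 143 min / 215 units
CT = 0.67 min/unit

0.67 min/unit


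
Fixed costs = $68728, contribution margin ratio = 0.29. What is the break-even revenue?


Formula: BER = Fixed Costs / Contribution Margin Ratio
BER = $68728 / 0.29
BER = $236993.10 (to the nearest cent)

$236993.10


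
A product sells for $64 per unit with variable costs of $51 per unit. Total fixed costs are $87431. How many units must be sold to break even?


Formula: BEQ = Fixed Costs / (Price - Variable Cost)
Contribution margin = $64 - $51 = $13/unit
BEQ = ceil($87431 / $13/unit) = ceil(6725.46) = 6726 units

6726 units


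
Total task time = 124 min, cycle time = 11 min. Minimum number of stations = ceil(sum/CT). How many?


Formula: N_min = ceil(Sum of Task Times / Cycle Time)
N_min = ceil(124 min / 11 min) = ceil(11.2727)
N_min = 12 stations

12


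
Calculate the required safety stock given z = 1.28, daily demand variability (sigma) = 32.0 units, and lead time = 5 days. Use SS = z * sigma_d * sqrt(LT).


Formula: SS = z * sigma_d * sqrt(LT)
sqrt(LT) = sqrt(5) = 2.2361
SS = 1.28 * 32.0 * 2.2361
SS = 91.6 units

91.6 units


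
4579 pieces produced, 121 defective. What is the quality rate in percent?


Formula: Quality Rate = Good Pieces / Total Pieces * 100
Good pieces = 4579 - 121 = 4458
QR = 4458 / 4579 * 100 = 97.4%

97.4%


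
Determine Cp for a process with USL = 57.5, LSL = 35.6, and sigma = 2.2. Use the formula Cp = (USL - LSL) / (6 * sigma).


Cp = (57.5 - 35.6) / (6 * 2.2)

1.66


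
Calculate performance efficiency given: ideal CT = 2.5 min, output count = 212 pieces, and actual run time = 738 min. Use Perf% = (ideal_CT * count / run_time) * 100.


Formula: Performance = (Ideal CT * Total Count) / Run Time * 100
Ideal output time = 2.5 * 212 = 530.0 min
Performance = 530.0 / 738 * 100 = 71.8%

71.8%


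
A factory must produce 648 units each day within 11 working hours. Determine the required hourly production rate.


Formula: Production Rate = Daily Demand / Available Hours
Rate = 648 units/day / 11 hours/day
Rate = 58.9 units/hour

58.9 units/hour


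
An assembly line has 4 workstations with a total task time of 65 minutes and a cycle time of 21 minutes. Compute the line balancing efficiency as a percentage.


Formula: Efficiency = Sum of Task Times / (N_stations * CT) * 100
Total station capacity = 4 stations * 21 min = 84 min
Efficiency = 65 / 84 * 100 = 77.4%

77.4%


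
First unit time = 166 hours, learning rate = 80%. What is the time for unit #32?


Formula: T_n = T_1 * (learning_rate)^(log2(n)) where learning_rate = rate/100
Doublings = log2(32) = 5
T_n = 166 * 0.8^5
T_n = 166 * 0.3277 = 54.4 hours

54.4 hours


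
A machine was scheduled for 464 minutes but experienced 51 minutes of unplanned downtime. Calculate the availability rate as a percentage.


Formula: Availability = (Planned Time - Downtime) / Planned Time * 100
Uptime = 464 - 51 = 413 min
Availability = 413 / 464 * 100 = 89.0%

89.0%


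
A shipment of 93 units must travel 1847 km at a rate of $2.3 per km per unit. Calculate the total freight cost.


TC = dist * cost * units = 1847 * 2.3 * 93 = $395073.30

$395073.30


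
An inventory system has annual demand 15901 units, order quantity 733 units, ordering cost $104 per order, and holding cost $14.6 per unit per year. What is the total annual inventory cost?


TC = 15901/733 * 104 + 733/2 * 14.6

$7606.98


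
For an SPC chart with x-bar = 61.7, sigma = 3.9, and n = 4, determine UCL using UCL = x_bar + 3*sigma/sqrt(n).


UCL = 61.7 + 3 * 3.9 / sqrt(4)

67.55


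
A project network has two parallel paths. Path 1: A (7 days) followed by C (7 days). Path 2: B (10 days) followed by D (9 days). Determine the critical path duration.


Path 1 = 7 + 7 = 14 days
Path 2 = 10 + 9 = 19 days
Duration = max(14, 19) = 19 days

19 days


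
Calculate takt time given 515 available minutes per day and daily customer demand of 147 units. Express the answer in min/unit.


Formula: Takt Time = Available Production Time / Customer Demand
Takt = 515 min/day / 147 units/day
Takt = 3.5 min/unit

3.5 min/unit


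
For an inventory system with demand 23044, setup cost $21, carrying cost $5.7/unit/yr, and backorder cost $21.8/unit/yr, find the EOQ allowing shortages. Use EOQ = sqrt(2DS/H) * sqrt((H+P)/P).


Formula: EOQ* = sqrt(2DS/H) * sqrt((H+P)/P)
Base EOQ = sqrt(2*23044*21/5.7) = 412.07 units
Correction = sqrt((5.7+21.8)/21.8) = 1.12315
EOQ* = 412.07 * 1.12315 = 462.8 units

462.8 units


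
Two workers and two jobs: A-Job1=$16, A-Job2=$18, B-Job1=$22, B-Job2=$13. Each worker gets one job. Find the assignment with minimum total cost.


Option 1: A->1 + B->2 = $16 + $13 = $29
Option 2: A->2 + B->1 = $18 + $22 = $40
Min cost = min($29, $40) = $29

$29


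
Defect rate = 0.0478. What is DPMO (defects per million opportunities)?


DPMO = defect_rate * 1000000 = 0.0478 * 1000000

47800


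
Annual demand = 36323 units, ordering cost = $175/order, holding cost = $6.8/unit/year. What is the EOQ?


Formula: EOQ = sqrt(2 * D * S / H)
Numerator: 2 * 36323 * 175 = 12713050
2DS/H = 12713050 / 6.8 = 1869566.2
EOQ = sqrt(1869566.2) = 1367.3 units

1367.3 units


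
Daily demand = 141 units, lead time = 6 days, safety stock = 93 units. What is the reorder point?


Formula: ROP = (Daily Demand * Lead Time) + Safety Stock
Demand during lead time = 141 * 6 = 846 units
ROP = 846 + 93 = 939 units

939 units


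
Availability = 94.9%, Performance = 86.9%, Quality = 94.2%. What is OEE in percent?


Formula: OEE = Availability * Performance * Quality / 10000
A * P = 94.9% * 86.9% / 100 = 82.47%
OEE = 82.47% * 94.2% / 100 = 77.7%

77.7%


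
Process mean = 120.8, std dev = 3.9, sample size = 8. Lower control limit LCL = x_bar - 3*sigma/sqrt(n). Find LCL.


LCL = 120.8 - 3 * 3.9 / sqrt(8)

116.66


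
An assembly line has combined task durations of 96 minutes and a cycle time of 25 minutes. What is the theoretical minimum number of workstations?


Formula: N_min = ceil(Sum of Task Times / Cycle Time)
N_min = ceil(96 min / 25 min) = ceil(3.84)
N_min = 4 stations

4


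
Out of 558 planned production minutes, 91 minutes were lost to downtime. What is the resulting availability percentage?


Formula: Availability = (Planned Time - Downtime) / Planned Time * 100
Uptime = 558 - 91 = 467 min
Availability = 467 / 558 * 100 = 83.7%

83.7%


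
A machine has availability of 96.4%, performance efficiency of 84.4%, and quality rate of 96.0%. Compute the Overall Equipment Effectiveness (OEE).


Formula: OEE = Availability * Performance * Quality / 10000
A * P = 96.4% * 84.4% / 100 = 81.36%
OEE = 81.36% * 96.0% / 100 = 78.1%

78.1%


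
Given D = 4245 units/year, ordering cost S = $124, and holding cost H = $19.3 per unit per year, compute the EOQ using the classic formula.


Formula: EOQ = sqrt(2 * D * S / H)
Numerator: 2 * 4245 * 124 = 1052760
2DS/H = 1052760 / 19.3 = 54547.2
EOQ = sqrt(54547.2) = 233.6 units

233.6 units


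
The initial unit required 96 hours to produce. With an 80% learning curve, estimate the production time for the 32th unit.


Formula: T_n = T_1 * (learning_rate)^(log2(n)) where learning_rate = rate/100
Doublings = log2(32) = 5
T_n = 96 * 0.8^5
T_n = 96 * 0.3277 = 31.5 hours

31.5 hours


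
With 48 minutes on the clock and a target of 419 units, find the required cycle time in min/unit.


Formula: CT = Available Time / Number of Units
CT = 48 min / 419 units
CT = 0.11 min/unit

0.11 min/unit


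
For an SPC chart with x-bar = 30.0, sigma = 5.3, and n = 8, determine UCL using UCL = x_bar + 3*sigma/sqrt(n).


UCL = 30.0 + 3 * 5.3 / sqrt(8)

35.62


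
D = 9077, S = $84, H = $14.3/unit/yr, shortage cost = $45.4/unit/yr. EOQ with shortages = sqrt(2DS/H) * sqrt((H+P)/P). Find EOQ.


Formula: EOQ* = sqrt(2DS/H) * sqrt((H+P)/P)
Base EOQ = sqrt(2*9077*84/14.3) = 326.56 units
Correction = sqrt((14.3+45.4)/45.4) = 1.14672
EOQ* = 326.56 * 1.14672 = 374.5 units

374.5 units


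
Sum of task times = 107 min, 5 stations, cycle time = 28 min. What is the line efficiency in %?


Formula: Efficiency = Sum of Task Times / (N_stations * CT) * 100
Total station capacity = 5 stations * 28 min = 140 min
Efficiency = 107 / 140 * 100 = 76.4%

76.4%


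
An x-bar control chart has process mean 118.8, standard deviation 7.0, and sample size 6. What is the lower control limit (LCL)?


LCL = 118.8 - 3 * 7.0 / sqrt(6)

110.23


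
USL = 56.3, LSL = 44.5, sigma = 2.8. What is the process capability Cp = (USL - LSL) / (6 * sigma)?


Cp = (56.3 - 44.5) / (6 * 2.8)

0.7


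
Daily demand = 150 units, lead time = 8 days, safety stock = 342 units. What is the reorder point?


Formula: ROP = (Daily Demand * Lead Time) + Safety Stock
Demand during lead time = 150 * 8 = 1200 units
ROP = 1200 + 342 = 1542 units

1542 units


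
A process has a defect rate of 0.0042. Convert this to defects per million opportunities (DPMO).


DPMO = defect_rate * 1000000 = 0.0042 * 1000000

4200


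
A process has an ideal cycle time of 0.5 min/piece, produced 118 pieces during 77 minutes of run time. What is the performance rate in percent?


Formula: Performance = (Ideal CT * Total Count) / Run Time * 100
Ideal output time = 0.5 * 118 = 59.0 min
Performance = 59.0 / 77 * 100 = 76.6%

76.6%


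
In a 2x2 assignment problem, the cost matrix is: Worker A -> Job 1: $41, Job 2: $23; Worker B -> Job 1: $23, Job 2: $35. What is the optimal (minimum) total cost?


Option 1: A->1 + B->2 = $41 + $35 = $76
Option 2: A->2 + B->1 = $23 + $23 = $46
Min cost = min($76, $46) = $46

$46


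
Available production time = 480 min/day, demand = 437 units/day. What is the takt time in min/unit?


Formula: Takt Time = Available Production Time / Customer Demand
Takt = 480 min/day / 437 units/day
Takt = 1.1 min/unit

1.1 min/unit


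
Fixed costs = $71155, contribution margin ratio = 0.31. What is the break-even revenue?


Formula: BER = Fixed Costs / Contribution Margin Ratio
BER = $71155 / 0.31
BER = $229532.26 (to the nearest cent)

$229532.26


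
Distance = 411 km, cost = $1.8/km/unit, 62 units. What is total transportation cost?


TC = dist * cost * units = 411 * 1.8 * 62 = $45867.60

$45867.60


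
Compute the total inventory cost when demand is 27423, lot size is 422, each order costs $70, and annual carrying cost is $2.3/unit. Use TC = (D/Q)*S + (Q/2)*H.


TC = 27423/422 * 70 + 422/2 * 2.3

$5034.14


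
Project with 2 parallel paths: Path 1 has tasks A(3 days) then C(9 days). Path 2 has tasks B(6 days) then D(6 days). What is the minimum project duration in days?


Path 1 = 3 + 9 = 12 days
Path 2 = 6 + 6 = 12 days
Duration = max(12, 12) = 12 days

12 days


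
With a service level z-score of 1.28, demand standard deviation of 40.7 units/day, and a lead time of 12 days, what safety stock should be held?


Formula: SS = z * sigma_d * sqrt(LT)
sqrt(LT) = sqrt(12) = 3.4641
SS = 1.28 * 40.7 * 3.4641
SS = 180.5 units

180.5 units


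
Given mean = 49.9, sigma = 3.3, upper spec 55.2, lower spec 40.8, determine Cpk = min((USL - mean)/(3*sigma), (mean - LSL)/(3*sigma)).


Cpu = (55.2 - 49.9) / (3 * 3.3) = 0.54
Cpl = (49.9 - 40.8) / (3 * 3.3) = 0.92
Cpk = min(0.54, 0.92) = 0.54

0.54


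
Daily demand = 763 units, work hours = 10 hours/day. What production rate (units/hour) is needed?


Formula: Production Rate = Daily Demand / Available Hours
Rate = 763 units/day / 10 hours/day
Rate = 76.3 units/hour

76.3 units/hour


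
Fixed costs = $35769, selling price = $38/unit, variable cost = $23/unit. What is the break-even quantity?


Formula: BEQ = Fixed Costs / (Price - Variable Cost)
Contribution margin = $38 - $23 = $15/unit
BEQ = ceil($35769 / $15/unit) = ceil(2384.6) = 2385 units

2385 units


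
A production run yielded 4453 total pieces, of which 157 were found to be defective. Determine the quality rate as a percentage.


Formula: Quality Rate = Good Pieces / Total Pieces * 100
Good pieces = 4453 - 157 = 4296
QR = 4296 / 4453 * 100 = 96.5%

96.5%


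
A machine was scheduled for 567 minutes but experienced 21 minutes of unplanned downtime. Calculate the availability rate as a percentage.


Formula: Availability = (Planned Time - Downtime) / Planned Time * 100
Uptime = 567 - 21 = 546 min
Availability = 546 / 567 * 100 = 96.3%

96.3%


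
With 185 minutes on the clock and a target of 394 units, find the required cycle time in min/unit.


Formula: CT = Available Time / Number of Units
CT = 185 min / 394 units
CT = 0.47 min/unit

0.47 min/unit


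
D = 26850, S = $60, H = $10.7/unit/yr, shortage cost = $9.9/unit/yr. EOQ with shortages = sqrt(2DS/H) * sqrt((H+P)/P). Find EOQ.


Formula: EOQ* = sqrt(2DS/H) * sqrt((H+P)/P)
Base EOQ = sqrt(2*26850*60/10.7) = 548.75 units
Correction = sqrt((10.7+9.9)/9.9) = 1.4425
EOQ* = 548.75 * 1.4425 = 791.6 units

791.6 units


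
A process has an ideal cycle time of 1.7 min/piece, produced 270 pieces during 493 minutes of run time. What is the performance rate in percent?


Formula: Performance = (Ideal CT * Total Count) / Run Time * 100
Ideal output time = 1.7 * 270 = 459.0 min
Performance = 459.0 / 493 * 100 = 93.1%

93.1%


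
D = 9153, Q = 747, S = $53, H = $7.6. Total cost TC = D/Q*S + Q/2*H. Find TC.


TC = 9153/747 * 53 + 747/2 * 7.6

$3488.01


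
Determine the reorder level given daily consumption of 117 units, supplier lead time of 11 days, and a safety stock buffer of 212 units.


Formula: ROP = (Daily Demand * Lead Time) + Safety Stock
Demand during lead time = 117 * 11 = 1287 units
ROP = 1287 + 212 = 1499 units

1499 units


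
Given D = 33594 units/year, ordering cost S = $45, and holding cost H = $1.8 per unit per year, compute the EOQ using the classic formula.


Formula: EOQ = sqrt(2 * D * S / H)
Numerator: 2 * 33594 * 45 = 3023460
2DS/H = 3023460 / 1.8 = 1679700.0
EOQ = sqrt(1679700.0) = 1296.0 units

1296.0 units


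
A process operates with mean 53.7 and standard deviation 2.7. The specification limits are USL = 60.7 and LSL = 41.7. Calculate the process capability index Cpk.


Cpu = (60.7 - 53.7) / (3 * 2.7) = 0.86
Cpl = (53.7 - 41.7) / (3 * 2.7) = 1.48
Cpk = min(0.86, 1.48) = 0.86

0.86


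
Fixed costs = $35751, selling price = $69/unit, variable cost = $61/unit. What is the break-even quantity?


Formula: BEQ = Fixed Costs / (Price - Variable Cost)
Contribution margin = $69 - $61 = $8/unit
BEQ = ceil($35751 / $8/unit) = ceil(4468.88) = 4469 units

4469 units


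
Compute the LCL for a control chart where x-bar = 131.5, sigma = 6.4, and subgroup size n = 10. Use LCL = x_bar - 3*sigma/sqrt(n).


LCL = 131.5 - 3 * 6.4 / sqrt(10)

125.43


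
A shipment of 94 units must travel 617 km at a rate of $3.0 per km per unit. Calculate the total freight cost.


TC = dist * cost * units = 617 * 3.0 * 94 = $173994.00

$173994.00


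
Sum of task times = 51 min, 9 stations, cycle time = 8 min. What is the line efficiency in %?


Formula: Efficiency = Sum of Task Times / (N_stations * CT) * 100
Total station capacity = 9 stations * 8 min = 72 min
Efficiency = 51 / 72 * 100 = 70.8%

70.8%


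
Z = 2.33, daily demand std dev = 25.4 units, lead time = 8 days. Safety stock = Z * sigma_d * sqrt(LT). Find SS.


Formula: SS = z * sigma_d * sqrt(LT)
sqrt(LT) = sqrt(8) = 2.8284
SS = 2.33 * 25.4 * 2.8284
SS = 167.4 units

167.4 units


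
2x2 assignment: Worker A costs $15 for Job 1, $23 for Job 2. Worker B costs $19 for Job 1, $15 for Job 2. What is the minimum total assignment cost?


Option 1: A->1 + B->2 = $15 + $15 = $30
Option 2: A->2 + B->1 = $23 + $19 = $42
Min cost = min($30, $42) = $30

$30


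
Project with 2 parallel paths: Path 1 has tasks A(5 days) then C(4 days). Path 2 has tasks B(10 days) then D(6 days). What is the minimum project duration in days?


Path 1 = 5 + 4 = 9 days
Path 2 = 10 + 6 = 16 days
Duration = max(9, 16) = 16 days

16 days


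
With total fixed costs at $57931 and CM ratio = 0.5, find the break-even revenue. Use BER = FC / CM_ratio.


Formula: BER = Fixed Costs / Contribution Margin Ratio
BER = $57931 / 0.5
BER = $115862.00 (to the nearest cent)

$115862.00


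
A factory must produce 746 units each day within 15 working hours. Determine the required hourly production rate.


Formula: Production Rate = Daily Demand / Available Hours
Rate = 746 units/day / 15 hours/day
Rate = 49.7 units/hour

49.7 units/hour


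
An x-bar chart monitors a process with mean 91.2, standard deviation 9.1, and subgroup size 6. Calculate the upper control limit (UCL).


UCL = 91.2 + 3 * 9.1 / sqrt(6)

102.35


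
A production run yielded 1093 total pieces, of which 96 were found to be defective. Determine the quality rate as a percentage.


Formula: Quality Rate = Good Pieces / Total Pieces * 100
Good pieces = 1093 - 96 = 997
QR = 997 / 1093 * 100 = 91.2%

91.2%


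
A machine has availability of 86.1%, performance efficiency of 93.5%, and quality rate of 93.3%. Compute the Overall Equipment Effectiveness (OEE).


Formula: OEE = Availability * Performance * Quality / 10000
A * P = 86.1% * 93.5% / 100 = 80.5%
OEE = 80.5% * 93.3% / 100 = 75.1%

75.1%


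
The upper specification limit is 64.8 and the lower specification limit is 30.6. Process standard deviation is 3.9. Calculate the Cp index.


Cp = (64.8 - 30.6) / (6 * 3.9)

1.46


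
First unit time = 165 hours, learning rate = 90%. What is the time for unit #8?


Formula: T_n = T_1 * (learning_rate)^(log2(n)) where learning_rate = rate/100
Doublings = log2(8) = 3
T_n = 165 * 0.9^3
T_n = 165 * 0.729 = 120.3 hours

120.3 hours


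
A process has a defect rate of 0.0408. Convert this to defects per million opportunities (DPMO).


DPMO = defect_rate * 1000000 = 0.0408 * 1000000

40800


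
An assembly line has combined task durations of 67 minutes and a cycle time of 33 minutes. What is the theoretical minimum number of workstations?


Formula: N_min = ceil(Sum of Task Times / Cycle Time)
N_min = ceil(67 min / 33 min) = ceil(2.0303)
N_min = 3 stations

3


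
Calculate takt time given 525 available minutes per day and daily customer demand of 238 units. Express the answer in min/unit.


Formula: Takt Time = Available Production Time / Customer Demand
Takt = 525 min/day / 238 units/day
Takt = 2.21 min/unit

2.21 min/unit


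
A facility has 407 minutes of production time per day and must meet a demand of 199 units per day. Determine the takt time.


Formula: Takt Time = Available Production Time / Customer Demand
Takt = 407 min/day / 199 units/day
Takt = 2.05 min/unit

2.05 min/unit


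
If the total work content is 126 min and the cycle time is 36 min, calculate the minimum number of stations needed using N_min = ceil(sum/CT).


Formula: N_min = ceil(Sum of Task Times / Cycle Time)
N_min = ceil(126 min / 36 min) = ceil(3.5)
N_min = 4 stations

4


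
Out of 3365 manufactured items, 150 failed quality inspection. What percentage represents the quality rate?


Formula: Quality Rate = Good Pieces / Total Pieces * 100
Good pieces = 3365 - 150 = 3215
QR = 3215 / 3365 * 100 = 95.5%

95.5%


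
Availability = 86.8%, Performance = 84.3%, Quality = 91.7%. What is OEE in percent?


Formula: OEE = Availability * Performance * Quality / 10000
A * P = 86.8% * 84.3% / 100 = 73.17%
OEE = 73.17% * 91.7% / 100 = 67.1%

67.1%


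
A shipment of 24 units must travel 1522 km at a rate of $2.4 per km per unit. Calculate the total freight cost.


TC = dist * cost * units = 1522 * 2.4 * 24 = $87667.20

$87667.20


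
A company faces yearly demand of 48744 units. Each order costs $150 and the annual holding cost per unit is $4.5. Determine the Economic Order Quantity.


Formula: EOQ = sqrt(2 * D * S / H)
Numerator: 2 * 48744 * 150 = 14623200
2DS/H = 14623200 / 4.5 = 3249600.0
EOQ = sqrt(3249600.0) = 1802.7 units

1802.7 units


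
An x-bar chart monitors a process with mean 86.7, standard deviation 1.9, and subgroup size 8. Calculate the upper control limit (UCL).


UCL = 86.7 + 3 * 1.9 / sqrt(8)

88.72


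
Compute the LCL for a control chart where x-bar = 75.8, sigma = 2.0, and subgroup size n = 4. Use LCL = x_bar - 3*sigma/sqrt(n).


LCL = 75.8 - 3 * 2.0 / sqrt(4)

72.8


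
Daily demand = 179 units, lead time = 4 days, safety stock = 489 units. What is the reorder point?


Formula: ROP = (Daily Demand * Lead Time) + Safety Stock
Demand during lead time = 179 * 4 = 716 units
ROP = 716 + 489 = 1205 units

1205 units


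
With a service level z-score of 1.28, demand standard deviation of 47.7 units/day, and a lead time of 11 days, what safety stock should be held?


Formula: SS = z * sigma_d * sqrt(LT)
sqrt(LT) = sqrt(11) = 3.3166
SS = 1.28 * 47.7 * 3.3166
SS = 202.5 units

202.5 units


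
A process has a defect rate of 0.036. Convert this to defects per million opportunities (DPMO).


DPMO = defect_rate * 1000000 = 0.036 * 1000000

36000


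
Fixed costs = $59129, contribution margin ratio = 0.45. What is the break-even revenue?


Formula: BER = Fixed Costs / Contribution Margin Ratio
BER = $59129 / 0.45
BER = $131397.78 (to the nearest cent)

$131397.78


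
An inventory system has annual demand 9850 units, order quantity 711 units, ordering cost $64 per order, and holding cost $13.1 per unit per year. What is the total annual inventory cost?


TC = 9850/711 * 64 + 711/2 * 13.1

$5543.69


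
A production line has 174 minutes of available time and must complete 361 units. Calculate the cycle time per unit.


Formula: CT = Available Time / Number of Units
CT = 174 min / 361 units
CT = 0.48 min/unit

0.48 min/unit


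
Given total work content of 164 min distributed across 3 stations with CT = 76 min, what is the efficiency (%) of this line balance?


Formula: Efficiency = Sum of Task Times / (N_stations * CT) * 100
Total station capacity = 3 stations * 76 min = 228 min
Efficiency = 164 / 228 * 100 = 71.9%

71.9%


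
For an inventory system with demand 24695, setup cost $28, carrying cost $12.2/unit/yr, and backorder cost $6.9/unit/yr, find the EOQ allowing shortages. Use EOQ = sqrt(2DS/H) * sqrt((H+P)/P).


Formula: EOQ* = sqrt(2DS/H) * sqrt((H+P)/P)
Base EOQ = sqrt(2*24695*28/12.2) = 336.68 units
Correction = sqrt((12.2+6.9)/6.9) = 1.66377
EOQ* = 336.68 * 1.66377 = 560.2 units

560.2 units


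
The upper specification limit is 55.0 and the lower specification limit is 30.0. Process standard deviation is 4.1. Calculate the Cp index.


Cp = (55.0 - 30.0) / (6 * 4.1)

1.02


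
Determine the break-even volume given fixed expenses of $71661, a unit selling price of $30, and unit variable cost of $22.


Formula: BEQ = Fixed Costs / (Price - Variable Cost)
Contribution margin = $30 - $22 = $8/unit
BEQ = ceil($71661 / $8/unit) = ceil(8957.62) = 8958 units

8958 units


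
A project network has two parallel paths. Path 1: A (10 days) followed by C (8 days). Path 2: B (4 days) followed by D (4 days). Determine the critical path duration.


Path 1 = 10 + 8 = 18 days
Path 2 = 4 + 4 = 8 days
Duration = max(18, 8) = 18 days

18 days


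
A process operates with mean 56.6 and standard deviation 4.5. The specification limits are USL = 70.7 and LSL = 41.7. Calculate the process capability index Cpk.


Cpu = (70.7 - 56.6) / (3 * 4.5) = 1.04
Cpl = (56.6 - 41.7) / (3 * 4.5) = 1.1
Cpk = min(1.04, 1.1) = 1.04

1.04


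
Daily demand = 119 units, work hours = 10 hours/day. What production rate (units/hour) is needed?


Formula: Production Rate = Daily Demand / Available Hours
Rate = 119 units/day / 10 hours/day
Rate = 11.9 units/hour

11.9 units/hour


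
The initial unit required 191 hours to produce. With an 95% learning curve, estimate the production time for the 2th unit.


Formula: T_n = T_1 * (learning_rate)^(log2(n)) where learning_rate = rate/100
Doublings = log2(2) = 1
T_n = 191 * 0.95^1
T_n = 191 * 0.95 = 181.5 hours

181.5 hours


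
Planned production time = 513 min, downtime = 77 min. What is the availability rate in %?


Formula: Availability = (Planned Time - Downtime) / Planned Time * 100
Uptime = 513 - 77 = 436 min
Availability = 436 / 513 * 100 = 85.0%

85.0%


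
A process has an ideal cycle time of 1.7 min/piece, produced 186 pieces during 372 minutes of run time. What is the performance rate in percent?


Formula: Performance = (Ideal CT * Total Count) / Run Time * 100
Ideal output time = 1.7 * 186 = 316.2 min
Performance = 316.2 / 372 * 100 = 85.0%

85.0%


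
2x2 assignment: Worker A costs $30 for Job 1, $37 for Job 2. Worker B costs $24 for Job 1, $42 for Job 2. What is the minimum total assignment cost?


Option 1: A->1 + B->2 = $30 + $42 = $72
Option 2: A->2 + B->1 = $37 + $24 = $61
Min cost = min($72, $61) = $61

$61


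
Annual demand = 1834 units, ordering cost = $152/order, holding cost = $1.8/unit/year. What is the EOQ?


Formula: EOQ = sqrt(2 * D * S / H)
Numerator: 2 * 1834 * 152 = 557536
2DS/H = 557536 / 1.8 = 309742.2
EOQ = sqrt(309742.2) = 556.5 units

556.5 units


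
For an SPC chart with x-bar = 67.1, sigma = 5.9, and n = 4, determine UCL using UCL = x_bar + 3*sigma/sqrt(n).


UCL = 67.1 + 3 * 5.9 / sqrt(4)

75.95


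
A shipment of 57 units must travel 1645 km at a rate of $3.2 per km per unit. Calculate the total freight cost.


TC = dist * cost * units = 1645 * 3.2 * 57 = $300048.00

$300048.00


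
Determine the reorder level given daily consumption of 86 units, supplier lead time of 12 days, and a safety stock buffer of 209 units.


Formula: ROP = (Daily Demand * Lead Time) + Safety Stock
Demand during lead time = 86 * 12 = 1032 units
ROP = 1032 + 209 = 1241 units

1241 units


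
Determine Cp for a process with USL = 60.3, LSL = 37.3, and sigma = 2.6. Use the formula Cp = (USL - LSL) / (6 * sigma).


Cp = (60.3 - 37.3) / (6 * 2.6)

1.47


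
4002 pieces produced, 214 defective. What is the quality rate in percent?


Formula: Quality Rate = Good Pieces / Total Pieces * 100
Good pieces = 4002 - 214 = 3788
QR = 3788 / 4002 * 100 = 94.7%

94.7%


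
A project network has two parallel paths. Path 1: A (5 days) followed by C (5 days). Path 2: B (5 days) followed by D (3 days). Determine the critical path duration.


Path 1 = 5 + 5 = 10 days
Path 2 = 5 + 3 = 8 days
Duration = max(10, 8) = 10 days

10 days


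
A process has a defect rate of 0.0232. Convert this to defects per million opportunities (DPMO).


DPMO = defect_rate * 1000000 = 0.0232 * 1000000

23200


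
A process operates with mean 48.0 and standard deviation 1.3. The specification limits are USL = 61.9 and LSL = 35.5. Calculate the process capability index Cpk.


Cpu = (61.9 - 48.0) / (3 * 1.3) = 3.56
Cpl = (48.0 - 35.5) / (3 * 1.3) = 3.21
Cpk = min(3.56, 3.21) = 3.21

3.21


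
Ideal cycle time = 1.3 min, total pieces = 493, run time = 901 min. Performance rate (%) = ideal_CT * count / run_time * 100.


Formula: Performance = (Ideal CT * Total Count) / Run Time * 100
Ideal output time = 1.3 * 493 = 640.9 min
Performance = 640.9 / 901 * 100 = 71.1%

71.1%


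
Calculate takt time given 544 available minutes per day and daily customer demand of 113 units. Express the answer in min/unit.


Formula: Takt Time = Available Production Time / Customer Demand
Takt = 544 min/day / 113 units/day
Takt = 4.81 min/unit

4.81 min/unit


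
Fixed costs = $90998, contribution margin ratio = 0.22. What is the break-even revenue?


Formula: BER = Fixed Costs / Contribution Margin Ratio
BER = $90998 / 0.22
BER = $413627.27 (to the nearest cent)

$413627.27


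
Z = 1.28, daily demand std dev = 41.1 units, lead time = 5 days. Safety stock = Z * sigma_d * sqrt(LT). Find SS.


Formula: SS = z * sigma_d * sqrt(LT)
sqrt(LT) = sqrt(5) = 2.2361
SS = 1.28 * 41.1 * 2.2361
SS = 117.6 units

117.6 units


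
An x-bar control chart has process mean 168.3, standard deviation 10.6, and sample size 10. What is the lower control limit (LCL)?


LCL = 168.3 - 3 * 10.6 / sqrt(10)

158.24


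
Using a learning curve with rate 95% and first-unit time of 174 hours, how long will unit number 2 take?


Formula: T_n = T_1 * (learning_rate)^(log2(n)) where learning_rate = rate/100
Doublings = log2(2) = 1
T_n = 174 * 0.95^1
T_n = 174 * 0.95 = 165.3 hours

165.3 hours


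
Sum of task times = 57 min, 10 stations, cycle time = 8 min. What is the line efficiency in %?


Formula: Efficiency = Sum of Task Times / (N_stations * CT) * 100
Total station capacity = 10 stations * 8 min = 80 min
Efficiency = 57 / 80 * 100 = 71.3%

71.3%


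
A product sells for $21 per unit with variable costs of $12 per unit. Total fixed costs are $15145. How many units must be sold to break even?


Formula: BEQ = Fixed Costs / (Price - Variable Cost)
Contribution margin = $21 - $12 = $9/unit
BEQ = ceil($15145 / $9/unit) = ceil(1682.78) = 1683 units

1683 units


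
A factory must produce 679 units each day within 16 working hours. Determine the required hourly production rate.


Formula: Production Rate = Daily Demand / Available Hours
Rate = 679 units/day / 16 hours/day
Rate = 42.4 units/hour

42.4 units/hour


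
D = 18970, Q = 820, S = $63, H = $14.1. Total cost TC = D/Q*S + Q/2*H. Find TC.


TC = 18970/820 * 63 + 820/2 * 14.1

$7238.45


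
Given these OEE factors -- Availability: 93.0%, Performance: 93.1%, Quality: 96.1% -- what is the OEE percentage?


Formula: OEE = Availability * Performance * Quality / 10000
A * P = 93.0% * 93.1% / 100 = 86.58%
OEE = 86.58% * 96.1% / 100 = 83.2%

83.2%


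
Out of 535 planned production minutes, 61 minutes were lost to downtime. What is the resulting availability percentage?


Formula: Availability = (Planned Time - Downtime) / Planned Time * 100
Uptime = 535 - 61 = 474 min
Availability = 474 / 535 * 100 = 88.6%

88.6%


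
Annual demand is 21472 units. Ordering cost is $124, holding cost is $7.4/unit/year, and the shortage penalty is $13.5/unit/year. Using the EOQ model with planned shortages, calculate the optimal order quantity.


Formula: EOQ* = sqrt(2DS/H) * sqrt((H+P)/P)
Base EOQ = sqrt(2*21472*124/7.4) = 848.29 units
Correction = sqrt((7.4+13.5)/13.5) = 1.24425
EOQ* = 848.29 * 1.24425 = 1055.5 units

1055.5 units


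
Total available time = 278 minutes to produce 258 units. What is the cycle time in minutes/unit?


Formula: CT = Available Time / Number of Units
CT = 278 min / 258 units
CT = 1.08 min/unit

1.08 min/unit


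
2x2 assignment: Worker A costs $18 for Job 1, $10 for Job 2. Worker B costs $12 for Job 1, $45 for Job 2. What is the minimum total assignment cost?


Option 1: A->1 + B->2 = $18 + $45 = $63
Option 2: A->2 + B->1 = $10 + $12 = $22
Min cost = min($63, $22) = $22

$22


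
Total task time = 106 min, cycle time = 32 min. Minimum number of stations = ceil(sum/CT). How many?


Formula: N_min = ceil(Sum of Task Times / Cycle Time)
N_min = ceil(106 min / 32 min) = ceil(3.3125)
N_min = 4 stations

4


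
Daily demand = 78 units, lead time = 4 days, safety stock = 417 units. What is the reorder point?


Formula: ROP = (Daily Demand * Lead Time) + Safety Stock
Demand during lead time = 78 * 4 = 312 units
ROP = 312 + 417 = 729 units

729 units


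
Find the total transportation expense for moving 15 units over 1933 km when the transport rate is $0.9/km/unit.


TC = dist * cost * units = 1933 * 0.9 * 15 = $26095.50

$26095.50


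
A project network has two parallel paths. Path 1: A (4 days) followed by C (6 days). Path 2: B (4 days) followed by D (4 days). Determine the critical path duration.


Path 1 = 4 + 6 = 10 days
Path 2 = 4 + 4 = 8 days
Duration = max(10, 8) = 10 days

10 days


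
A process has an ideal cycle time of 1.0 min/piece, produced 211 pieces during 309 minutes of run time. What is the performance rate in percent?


Formula: Performance = (Ideal CT * Total Count) / Run Time * 100
Ideal output time = 1.0 * 211 = 211.0 min
Performance = 211.0 / 309 * 100 = 68.3%

68.3%


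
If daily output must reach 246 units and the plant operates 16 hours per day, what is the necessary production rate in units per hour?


Formula: Production Rate = Daily Demand / Available Hours
Rate = 246 units/day / 16 hours/day
Rate = 15.4 units/hour

15.4 units/hour


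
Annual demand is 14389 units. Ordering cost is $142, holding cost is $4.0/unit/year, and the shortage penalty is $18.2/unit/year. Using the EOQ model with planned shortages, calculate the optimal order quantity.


Formula: EOQ* = sqrt(2DS/H) * sqrt((H+P)/P)
Base EOQ = sqrt(2*14389*142/4.0) = 1010.75 units
Correction = sqrt((4.0+18.2)/18.2) = 1.10444
EOQ* = 1010.75 * 1.10444 = 1116.3 units

1116.3 units


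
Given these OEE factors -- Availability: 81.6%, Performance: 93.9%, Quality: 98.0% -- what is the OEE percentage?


Formula: OEE = Availability * Performance * Quality / 10000
A * P = 81.6% * 93.9% / 100 = 76.62%
OEE = 76.62% * 98.0% / 100 = 75.1%

75.1%


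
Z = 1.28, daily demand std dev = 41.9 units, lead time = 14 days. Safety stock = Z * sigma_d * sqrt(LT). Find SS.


Formula: SS = z * sigma_d * sqrt(LT)
sqrt(LT) = sqrt(14) = 3.7417
SS = 1.28 * 41.9 * 3.7417
SS = 200.7 units

200.7 units


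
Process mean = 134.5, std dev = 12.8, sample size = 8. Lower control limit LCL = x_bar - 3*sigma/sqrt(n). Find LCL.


LCL = 134.5 - 3 * 12.8 / sqrt(8)

120.92


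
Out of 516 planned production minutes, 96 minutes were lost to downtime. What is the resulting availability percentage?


Formula: Availability = (Planned Time - Downtime) / Planned Time * 100
Uptime = 516 - 96 = 420 min
Availability = 420 / 516 * 100 = 81.4%

81.4%


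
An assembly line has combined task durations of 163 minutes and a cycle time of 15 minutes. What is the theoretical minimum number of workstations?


Formula: N_min = ceil(Sum of Task Times / Cycle Time)
N_min = ceil(163 min / 15 min) = ceil(10.8667)
N_min = 11 stations

11


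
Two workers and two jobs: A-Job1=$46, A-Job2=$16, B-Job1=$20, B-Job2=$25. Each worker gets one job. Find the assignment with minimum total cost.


Option 1: A->1 + B->2 = $46 + $25 = $71
Option 2: A->2 + B->1 = $16 + $20 = $36
Min cost = min($71, $36) = $36

$36


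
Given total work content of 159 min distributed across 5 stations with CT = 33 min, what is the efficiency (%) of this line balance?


Formula: Efficiency = Sum of Task Times / (N_stations * CT) * 100
Total station capacity = 5 stations * 33 min = 165 min
Efficiency = 159 / 165 * 100 = 96.4%

96.4%


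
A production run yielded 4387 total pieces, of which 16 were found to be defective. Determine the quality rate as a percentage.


Formula: Quality Rate = Good Pieces / Total Pieces * 100
Good pieces = 4387 - 16 = 4371
QR = 4371 / 4387 * 100 = 99.6%

99.6%


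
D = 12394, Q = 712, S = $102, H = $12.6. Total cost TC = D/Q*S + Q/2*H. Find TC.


TC = 12394/712 * 102 + 712/2 * 12.6

$6261.14


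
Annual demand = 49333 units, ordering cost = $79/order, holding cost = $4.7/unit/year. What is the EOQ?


Formula: EOQ = sqrt(2 * D * S / H)
Numerator: 2 * 49333 * 79 = 7794614
2DS/H = 7794614 / 4.7 = 1658428.5
EOQ = sqrt(1658428.5) = 1287.8 units

1287.8 units


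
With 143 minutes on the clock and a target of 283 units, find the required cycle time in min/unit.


Formula: CT = Available Time / Number of Units
CT = 143 min / 283 units
CT = 0.51 min/unit

0.51 min/unit
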